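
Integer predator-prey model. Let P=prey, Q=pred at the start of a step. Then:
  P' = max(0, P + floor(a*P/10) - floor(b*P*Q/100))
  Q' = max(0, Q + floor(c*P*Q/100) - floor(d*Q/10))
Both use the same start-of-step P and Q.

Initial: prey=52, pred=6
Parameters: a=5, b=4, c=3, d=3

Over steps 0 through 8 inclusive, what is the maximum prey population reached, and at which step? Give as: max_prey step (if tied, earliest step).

Step 1: prey: 52+26-12=66; pred: 6+9-1=14
Step 2: prey: 66+33-36=63; pred: 14+27-4=37
Step 3: prey: 63+31-93=1; pred: 37+69-11=95
Step 4: prey: 1+0-3=0; pred: 95+2-28=69
Step 5: prey: 0+0-0=0; pred: 69+0-20=49
Step 6: prey: 0+0-0=0; pred: 49+0-14=35
Step 7: prey: 0+0-0=0; pred: 35+0-10=25
Step 8: prey: 0+0-0=0; pred: 25+0-7=18
Max prey = 66 at step 1

Answer: 66 1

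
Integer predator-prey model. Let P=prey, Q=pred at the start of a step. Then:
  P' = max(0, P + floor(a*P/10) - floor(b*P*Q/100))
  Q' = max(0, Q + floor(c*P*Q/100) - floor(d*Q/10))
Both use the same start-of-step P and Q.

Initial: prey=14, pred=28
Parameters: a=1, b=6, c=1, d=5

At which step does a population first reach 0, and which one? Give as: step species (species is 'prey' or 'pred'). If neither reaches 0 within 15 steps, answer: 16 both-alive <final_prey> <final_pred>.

Answer: 1 prey

Derivation:
Step 1: prey: 14+1-23=0; pred: 28+3-14=17
First extinction: prey at step 1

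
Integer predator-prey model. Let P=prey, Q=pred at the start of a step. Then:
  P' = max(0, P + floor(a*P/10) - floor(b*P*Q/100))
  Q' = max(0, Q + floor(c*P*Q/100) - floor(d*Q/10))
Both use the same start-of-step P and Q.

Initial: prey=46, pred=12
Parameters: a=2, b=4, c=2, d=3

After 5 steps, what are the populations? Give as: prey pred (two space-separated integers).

Answer: 0 14

Derivation:
Step 1: prey: 46+9-22=33; pred: 12+11-3=20
Step 2: prey: 33+6-26=13; pred: 20+13-6=27
Step 3: prey: 13+2-14=1; pred: 27+7-8=26
Step 4: prey: 1+0-1=0; pred: 26+0-7=19
Step 5: prey: 0+0-0=0; pred: 19+0-5=14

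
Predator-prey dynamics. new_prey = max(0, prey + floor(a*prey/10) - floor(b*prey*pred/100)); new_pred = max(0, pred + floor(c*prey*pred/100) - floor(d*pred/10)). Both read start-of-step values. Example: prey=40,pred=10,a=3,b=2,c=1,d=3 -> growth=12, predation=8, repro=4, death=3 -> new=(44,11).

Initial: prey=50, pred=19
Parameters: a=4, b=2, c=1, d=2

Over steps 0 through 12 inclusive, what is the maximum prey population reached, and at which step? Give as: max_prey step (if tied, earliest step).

Answer: 51 1

Derivation:
Step 1: prey: 50+20-19=51; pred: 19+9-3=25
Step 2: prey: 51+20-25=46; pred: 25+12-5=32
Step 3: prey: 46+18-29=35; pred: 32+14-6=40
Step 4: prey: 35+14-28=21; pred: 40+14-8=46
Step 5: prey: 21+8-19=10; pred: 46+9-9=46
Step 6: prey: 10+4-9=5; pred: 46+4-9=41
Step 7: prey: 5+2-4=3; pred: 41+2-8=35
Step 8: prey: 3+1-2=2; pred: 35+1-7=29
Step 9: prey: 2+0-1=1; pred: 29+0-5=24
Step 10: prey: 1+0-0=1; pred: 24+0-4=20
Step 11: prey: 1+0-0=1; pred: 20+0-4=16
Step 12: prey: 1+0-0=1; pred: 16+0-3=13
Max prey = 51 at step 1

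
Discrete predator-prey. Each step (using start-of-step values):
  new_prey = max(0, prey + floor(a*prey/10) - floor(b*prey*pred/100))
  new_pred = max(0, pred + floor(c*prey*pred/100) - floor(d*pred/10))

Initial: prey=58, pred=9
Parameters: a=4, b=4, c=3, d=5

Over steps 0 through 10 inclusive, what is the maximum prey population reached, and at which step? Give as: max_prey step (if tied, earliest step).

Answer: 61 1

Derivation:
Step 1: prey: 58+23-20=61; pred: 9+15-4=20
Step 2: prey: 61+24-48=37; pred: 20+36-10=46
Step 3: prey: 37+14-68=0; pred: 46+51-23=74
Step 4: prey: 0+0-0=0; pred: 74+0-37=37
Step 5: prey: 0+0-0=0; pred: 37+0-18=19
Step 6: prey: 0+0-0=0; pred: 19+0-9=10
Step 7: prey: 0+0-0=0; pred: 10+0-5=5
Step 8: prey: 0+0-0=0; pred: 5+0-2=3
Step 9: prey: 0+0-0=0; pred: 3+0-1=2
Step 10: prey: 0+0-0=0; pred: 2+0-1=1
Max prey = 61 at step 1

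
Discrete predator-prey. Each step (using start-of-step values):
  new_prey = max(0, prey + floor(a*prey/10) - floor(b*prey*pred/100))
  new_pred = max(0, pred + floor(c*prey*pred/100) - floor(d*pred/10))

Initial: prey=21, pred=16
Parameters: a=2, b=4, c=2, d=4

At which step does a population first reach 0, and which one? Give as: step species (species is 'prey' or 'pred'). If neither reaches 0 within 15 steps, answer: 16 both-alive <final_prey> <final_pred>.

Answer: 16 both-alive 19 2

Derivation:
Step 1: prey: 21+4-13=12; pred: 16+6-6=16
Step 2: prey: 12+2-7=7; pred: 16+3-6=13
Step 3: prey: 7+1-3=5; pred: 13+1-5=9
Step 4: prey: 5+1-1=5; pred: 9+0-3=6
Step 5: prey: 5+1-1=5; pred: 6+0-2=4
Step 6: prey: 5+1-0=6; pred: 4+0-1=3
Step 7: prey: 6+1-0=7; pred: 3+0-1=2
Step 8: prey: 7+1-0=8; pred: 2+0-0=2
Step 9: prey: 8+1-0=9; pred: 2+0-0=2
Step 10: prey: 9+1-0=10; pred: 2+0-0=2
Step 11: prey: 10+2-0=12; pred: 2+0-0=2
Step 12: prey: 12+2-0=14; pred: 2+0-0=2
Step 13: prey: 14+2-1=15; pred: 2+0-0=2
Step 14: prey: 15+3-1=17; pred: 2+0-0=2
Step 15: prey: 17+3-1=19; pred: 2+0-0=2
No extinction within 15 steps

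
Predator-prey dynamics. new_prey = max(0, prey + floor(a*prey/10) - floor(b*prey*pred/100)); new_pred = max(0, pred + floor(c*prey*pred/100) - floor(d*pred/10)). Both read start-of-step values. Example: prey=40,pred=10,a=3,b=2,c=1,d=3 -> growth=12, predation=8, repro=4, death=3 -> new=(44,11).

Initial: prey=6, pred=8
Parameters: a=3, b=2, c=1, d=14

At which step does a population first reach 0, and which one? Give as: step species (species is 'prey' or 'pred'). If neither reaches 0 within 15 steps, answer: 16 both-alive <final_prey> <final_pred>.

Step 1: prey: 6+1-0=7; pred: 8+0-11=0
First extinction: pred at step 1

Answer: 1 pred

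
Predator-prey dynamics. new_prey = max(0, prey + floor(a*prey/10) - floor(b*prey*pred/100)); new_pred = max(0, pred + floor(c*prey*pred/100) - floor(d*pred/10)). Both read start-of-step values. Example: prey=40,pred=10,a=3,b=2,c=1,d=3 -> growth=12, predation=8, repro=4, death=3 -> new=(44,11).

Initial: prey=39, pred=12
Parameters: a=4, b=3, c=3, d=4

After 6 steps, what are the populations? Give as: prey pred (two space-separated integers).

Answer: 0 17

Derivation:
Step 1: prey: 39+15-14=40; pred: 12+14-4=22
Step 2: prey: 40+16-26=30; pred: 22+26-8=40
Step 3: prey: 30+12-36=6; pred: 40+36-16=60
Step 4: prey: 6+2-10=0; pred: 60+10-24=46
Step 5: prey: 0+0-0=0; pred: 46+0-18=28
Step 6: prey: 0+0-0=0; pred: 28+0-11=17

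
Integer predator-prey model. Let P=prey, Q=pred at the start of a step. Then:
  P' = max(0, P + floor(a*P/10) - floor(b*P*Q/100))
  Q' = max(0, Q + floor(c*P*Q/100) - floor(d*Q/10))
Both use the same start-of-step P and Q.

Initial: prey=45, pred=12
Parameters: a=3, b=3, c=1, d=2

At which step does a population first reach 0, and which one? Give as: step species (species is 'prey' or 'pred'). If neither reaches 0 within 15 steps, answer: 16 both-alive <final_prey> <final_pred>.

Answer: 16 both-alive 7 4

Derivation:
Step 1: prey: 45+13-16=42; pred: 12+5-2=15
Step 2: prey: 42+12-18=36; pred: 15+6-3=18
Step 3: prey: 36+10-19=27; pred: 18+6-3=21
Step 4: prey: 27+8-17=18; pred: 21+5-4=22
Step 5: prey: 18+5-11=12; pred: 22+3-4=21
Step 6: prey: 12+3-7=8; pred: 21+2-4=19
Step 7: prey: 8+2-4=6; pred: 19+1-3=17
Step 8: prey: 6+1-3=4; pred: 17+1-3=15
Step 9: prey: 4+1-1=4; pred: 15+0-3=12
Step 10: prey: 4+1-1=4; pred: 12+0-2=10
Step 11: prey: 4+1-1=4; pred: 10+0-2=8
Step 12: prey: 4+1-0=5; pred: 8+0-1=7
Step 13: prey: 5+1-1=5; pred: 7+0-1=6
Step 14: prey: 5+1-0=6; pred: 6+0-1=5
Step 15: prey: 6+1-0=7; pred: 5+0-1=4
No extinction within 15 steps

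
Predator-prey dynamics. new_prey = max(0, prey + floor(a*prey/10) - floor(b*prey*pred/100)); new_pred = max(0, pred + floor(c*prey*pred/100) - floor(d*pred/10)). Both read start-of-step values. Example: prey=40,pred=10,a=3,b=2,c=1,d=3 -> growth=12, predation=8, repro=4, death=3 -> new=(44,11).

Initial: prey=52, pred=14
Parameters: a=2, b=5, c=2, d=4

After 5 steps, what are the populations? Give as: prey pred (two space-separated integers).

Answer: 0 6

Derivation:
Step 1: prey: 52+10-36=26; pred: 14+14-5=23
Step 2: prey: 26+5-29=2; pred: 23+11-9=25
Step 3: prey: 2+0-2=0; pred: 25+1-10=16
Step 4: prey: 0+0-0=0; pred: 16+0-6=10
Step 5: prey: 0+0-0=0; pred: 10+0-4=6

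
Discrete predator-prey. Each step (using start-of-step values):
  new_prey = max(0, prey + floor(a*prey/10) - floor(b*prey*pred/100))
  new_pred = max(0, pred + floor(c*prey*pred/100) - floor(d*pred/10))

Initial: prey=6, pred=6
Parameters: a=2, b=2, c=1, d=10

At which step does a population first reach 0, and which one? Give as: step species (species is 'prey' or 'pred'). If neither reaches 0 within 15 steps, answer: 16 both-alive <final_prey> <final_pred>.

Step 1: prey: 6+1-0=7; pred: 6+0-6=0
First extinction: pred at step 1

Answer: 1 pred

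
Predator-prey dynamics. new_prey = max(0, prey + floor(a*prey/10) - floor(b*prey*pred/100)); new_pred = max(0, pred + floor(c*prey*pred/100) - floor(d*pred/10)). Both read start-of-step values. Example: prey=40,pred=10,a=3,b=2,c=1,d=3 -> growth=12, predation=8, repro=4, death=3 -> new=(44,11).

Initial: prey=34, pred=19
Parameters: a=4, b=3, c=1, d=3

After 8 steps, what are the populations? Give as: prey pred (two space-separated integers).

Step 1: prey: 34+13-19=28; pred: 19+6-5=20
Step 2: prey: 28+11-16=23; pred: 20+5-6=19
Step 3: prey: 23+9-13=19; pred: 19+4-5=18
Step 4: prey: 19+7-10=16; pred: 18+3-5=16
Step 5: prey: 16+6-7=15; pred: 16+2-4=14
Step 6: prey: 15+6-6=15; pred: 14+2-4=12
Step 7: prey: 15+6-5=16; pred: 12+1-3=10
Step 8: prey: 16+6-4=18; pred: 10+1-3=8

Answer: 18 8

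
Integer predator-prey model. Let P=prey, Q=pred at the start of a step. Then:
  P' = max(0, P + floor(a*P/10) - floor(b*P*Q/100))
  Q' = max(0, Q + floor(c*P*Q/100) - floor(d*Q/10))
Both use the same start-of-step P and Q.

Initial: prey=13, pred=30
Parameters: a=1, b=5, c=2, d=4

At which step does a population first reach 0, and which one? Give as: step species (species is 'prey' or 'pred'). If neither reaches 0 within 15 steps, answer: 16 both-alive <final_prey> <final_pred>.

Step 1: prey: 13+1-19=0; pred: 30+7-12=25
First extinction: prey at step 1

Answer: 1 prey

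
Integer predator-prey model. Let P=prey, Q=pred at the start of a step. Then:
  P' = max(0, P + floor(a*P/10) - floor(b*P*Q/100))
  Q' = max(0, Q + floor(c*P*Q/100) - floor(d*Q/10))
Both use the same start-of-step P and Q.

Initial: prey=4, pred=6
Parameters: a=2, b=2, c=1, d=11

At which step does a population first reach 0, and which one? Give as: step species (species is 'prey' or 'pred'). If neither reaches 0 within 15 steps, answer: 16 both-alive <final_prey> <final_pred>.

Answer: 1 pred

Derivation:
Step 1: prey: 4+0-0=4; pred: 6+0-6=0
First extinction: pred at step 1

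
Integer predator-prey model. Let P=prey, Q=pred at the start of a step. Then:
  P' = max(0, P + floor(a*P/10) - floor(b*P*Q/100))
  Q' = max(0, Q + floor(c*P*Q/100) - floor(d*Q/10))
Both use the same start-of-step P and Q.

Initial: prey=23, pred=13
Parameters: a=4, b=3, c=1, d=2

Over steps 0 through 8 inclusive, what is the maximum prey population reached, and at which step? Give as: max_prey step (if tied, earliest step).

Answer: 24 1

Derivation:
Step 1: prey: 23+9-8=24; pred: 13+2-2=13
Step 2: prey: 24+9-9=24; pred: 13+3-2=14
Step 3: prey: 24+9-10=23; pred: 14+3-2=15
Step 4: prey: 23+9-10=22; pred: 15+3-3=15
Step 5: prey: 22+8-9=21; pred: 15+3-3=15
Step 6: prey: 21+8-9=20; pred: 15+3-3=15
Step 7: prey: 20+8-9=19; pred: 15+3-3=15
Step 8: prey: 19+7-8=18; pred: 15+2-3=14
Max prey = 24 at step 1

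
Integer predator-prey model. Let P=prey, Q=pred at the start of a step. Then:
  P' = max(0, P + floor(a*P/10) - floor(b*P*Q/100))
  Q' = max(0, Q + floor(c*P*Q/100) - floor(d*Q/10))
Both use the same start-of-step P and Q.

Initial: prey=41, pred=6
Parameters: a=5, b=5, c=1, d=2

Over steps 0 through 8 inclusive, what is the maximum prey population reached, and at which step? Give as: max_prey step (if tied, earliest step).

Step 1: prey: 41+20-12=49; pred: 6+2-1=7
Step 2: prey: 49+24-17=56; pred: 7+3-1=9
Step 3: prey: 56+28-25=59; pred: 9+5-1=13
Step 4: prey: 59+29-38=50; pred: 13+7-2=18
Step 5: prey: 50+25-45=30; pred: 18+9-3=24
Step 6: prey: 30+15-36=9; pred: 24+7-4=27
Step 7: prey: 9+4-12=1; pred: 27+2-5=24
Step 8: prey: 1+0-1=0; pred: 24+0-4=20
Max prey = 59 at step 3

Answer: 59 3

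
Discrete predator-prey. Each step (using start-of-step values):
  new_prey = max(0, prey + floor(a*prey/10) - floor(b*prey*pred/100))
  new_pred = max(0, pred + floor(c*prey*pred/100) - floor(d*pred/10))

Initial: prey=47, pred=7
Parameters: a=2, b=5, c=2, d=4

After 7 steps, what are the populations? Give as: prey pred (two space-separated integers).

Answer: 2 4

Derivation:
Step 1: prey: 47+9-16=40; pred: 7+6-2=11
Step 2: prey: 40+8-22=26; pred: 11+8-4=15
Step 3: prey: 26+5-19=12; pred: 15+7-6=16
Step 4: prey: 12+2-9=5; pred: 16+3-6=13
Step 5: prey: 5+1-3=3; pred: 13+1-5=9
Step 6: prey: 3+0-1=2; pred: 9+0-3=6
Step 7: prey: 2+0-0=2; pred: 6+0-2=4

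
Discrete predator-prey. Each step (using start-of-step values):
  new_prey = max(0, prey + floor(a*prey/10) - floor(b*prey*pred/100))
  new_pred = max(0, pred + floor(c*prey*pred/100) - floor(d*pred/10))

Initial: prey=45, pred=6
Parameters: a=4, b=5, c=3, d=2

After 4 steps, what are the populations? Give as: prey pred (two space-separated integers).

Answer: 0 47

Derivation:
Step 1: prey: 45+18-13=50; pred: 6+8-1=13
Step 2: prey: 50+20-32=38; pred: 13+19-2=30
Step 3: prey: 38+15-57=0; pred: 30+34-6=58
Step 4: prey: 0+0-0=0; pred: 58+0-11=47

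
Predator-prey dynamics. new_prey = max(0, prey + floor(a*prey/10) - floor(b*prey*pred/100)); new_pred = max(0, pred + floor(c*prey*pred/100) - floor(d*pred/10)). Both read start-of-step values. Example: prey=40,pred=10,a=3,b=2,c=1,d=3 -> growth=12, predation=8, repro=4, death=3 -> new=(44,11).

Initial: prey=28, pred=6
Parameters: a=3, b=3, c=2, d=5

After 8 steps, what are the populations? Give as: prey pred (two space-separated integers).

Answer: 23 23

Derivation:
Step 1: prey: 28+8-5=31; pred: 6+3-3=6
Step 2: prey: 31+9-5=35; pred: 6+3-3=6
Step 3: prey: 35+10-6=39; pred: 6+4-3=7
Step 4: prey: 39+11-8=42; pred: 7+5-3=9
Step 5: prey: 42+12-11=43; pred: 9+7-4=12
Step 6: prey: 43+12-15=40; pred: 12+10-6=16
Step 7: prey: 40+12-19=33; pred: 16+12-8=20
Step 8: prey: 33+9-19=23; pred: 20+13-10=23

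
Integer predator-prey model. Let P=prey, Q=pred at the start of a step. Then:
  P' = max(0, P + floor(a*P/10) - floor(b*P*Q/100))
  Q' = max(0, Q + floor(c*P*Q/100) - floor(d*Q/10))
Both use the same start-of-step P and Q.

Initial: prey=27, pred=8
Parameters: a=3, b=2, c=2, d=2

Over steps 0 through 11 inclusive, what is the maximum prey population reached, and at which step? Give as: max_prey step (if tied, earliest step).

Step 1: prey: 27+8-4=31; pred: 8+4-1=11
Step 2: prey: 31+9-6=34; pred: 11+6-2=15
Step 3: prey: 34+10-10=34; pred: 15+10-3=22
Step 4: prey: 34+10-14=30; pred: 22+14-4=32
Step 5: prey: 30+9-19=20; pred: 32+19-6=45
Step 6: prey: 20+6-18=8; pred: 45+18-9=54
Step 7: prey: 8+2-8=2; pred: 54+8-10=52
Step 8: prey: 2+0-2=0; pred: 52+2-10=44
Step 9: prey: 0+0-0=0; pred: 44+0-8=36
Step 10: prey: 0+0-0=0; pred: 36+0-7=29
Step 11: prey: 0+0-0=0; pred: 29+0-5=24
Max prey = 34 at step 2

Answer: 34 2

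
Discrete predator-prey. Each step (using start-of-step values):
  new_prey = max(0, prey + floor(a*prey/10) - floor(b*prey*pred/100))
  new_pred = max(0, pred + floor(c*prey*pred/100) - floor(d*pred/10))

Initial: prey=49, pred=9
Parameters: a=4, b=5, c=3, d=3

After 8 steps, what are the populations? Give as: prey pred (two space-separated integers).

Answer: 0 10

Derivation:
Step 1: prey: 49+19-22=46; pred: 9+13-2=20
Step 2: prey: 46+18-46=18; pred: 20+27-6=41
Step 3: prey: 18+7-36=0; pred: 41+22-12=51
Step 4: prey: 0+0-0=0; pred: 51+0-15=36
Step 5: prey: 0+0-0=0; pred: 36+0-10=26
Step 6: prey: 0+0-0=0; pred: 26+0-7=19
Step 7: prey: 0+0-0=0; pred: 19+0-5=14
Step 8: prey: 0+0-0=0; pred: 14+0-4=10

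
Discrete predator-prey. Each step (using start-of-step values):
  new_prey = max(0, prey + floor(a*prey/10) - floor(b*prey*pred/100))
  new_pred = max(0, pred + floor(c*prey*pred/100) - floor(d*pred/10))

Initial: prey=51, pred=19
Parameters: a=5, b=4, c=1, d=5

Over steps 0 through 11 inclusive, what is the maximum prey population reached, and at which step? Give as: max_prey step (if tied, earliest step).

Answer: 151 11

Derivation:
Step 1: prey: 51+25-38=38; pred: 19+9-9=19
Step 2: prey: 38+19-28=29; pred: 19+7-9=17
Step 3: prey: 29+14-19=24; pred: 17+4-8=13
Step 4: prey: 24+12-12=24; pred: 13+3-6=10
Step 5: prey: 24+12-9=27; pred: 10+2-5=7
Step 6: prey: 27+13-7=33; pred: 7+1-3=5
Step 7: prey: 33+16-6=43; pred: 5+1-2=4
Step 8: prey: 43+21-6=58; pred: 4+1-2=3
Step 9: prey: 58+29-6=81; pred: 3+1-1=3
Step 10: prey: 81+40-9=112; pred: 3+2-1=4
Step 11: prey: 112+56-17=151; pred: 4+4-2=6
Max prey = 151 at step 11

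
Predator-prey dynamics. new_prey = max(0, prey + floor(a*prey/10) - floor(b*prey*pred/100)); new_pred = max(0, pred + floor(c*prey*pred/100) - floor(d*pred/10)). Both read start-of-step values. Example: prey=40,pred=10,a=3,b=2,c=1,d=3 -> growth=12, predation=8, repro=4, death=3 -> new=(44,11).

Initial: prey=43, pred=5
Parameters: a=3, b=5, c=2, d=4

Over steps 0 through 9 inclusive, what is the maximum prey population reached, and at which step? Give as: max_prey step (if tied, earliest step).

Step 1: prey: 43+12-10=45; pred: 5+4-2=7
Step 2: prey: 45+13-15=43; pred: 7+6-2=11
Step 3: prey: 43+12-23=32; pred: 11+9-4=16
Step 4: prey: 32+9-25=16; pred: 16+10-6=20
Step 5: prey: 16+4-16=4; pred: 20+6-8=18
Step 6: prey: 4+1-3=2; pred: 18+1-7=12
Step 7: prey: 2+0-1=1; pred: 12+0-4=8
Step 8: prey: 1+0-0=1; pred: 8+0-3=5
Step 9: prey: 1+0-0=1; pred: 5+0-2=3
Max prey = 45 at step 1

Answer: 45 1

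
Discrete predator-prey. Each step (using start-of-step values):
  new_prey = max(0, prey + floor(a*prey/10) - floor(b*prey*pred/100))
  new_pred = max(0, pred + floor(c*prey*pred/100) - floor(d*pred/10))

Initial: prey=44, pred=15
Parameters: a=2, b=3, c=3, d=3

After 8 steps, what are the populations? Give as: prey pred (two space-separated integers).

Answer: 0 10

Derivation:
Step 1: prey: 44+8-19=33; pred: 15+19-4=30
Step 2: prey: 33+6-29=10; pred: 30+29-9=50
Step 3: prey: 10+2-15=0; pred: 50+15-15=50
Step 4: prey: 0+0-0=0; pred: 50+0-15=35
Step 5: prey: 0+0-0=0; pred: 35+0-10=25
Step 6: prey: 0+0-0=0; pred: 25+0-7=18
Step 7: prey: 0+0-0=0; pred: 18+0-5=13
Step 8: prey: 0+0-0=0; pred: 13+0-3=10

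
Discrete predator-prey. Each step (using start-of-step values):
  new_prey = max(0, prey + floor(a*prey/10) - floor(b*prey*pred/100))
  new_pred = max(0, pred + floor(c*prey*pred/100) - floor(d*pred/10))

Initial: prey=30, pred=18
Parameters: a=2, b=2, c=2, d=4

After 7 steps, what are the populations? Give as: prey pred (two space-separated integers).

Step 1: prey: 30+6-10=26; pred: 18+10-7=21
Step 2: prey: 26+5-10=21; pred: 21+10-8=23
Step 3: prey: 21+4-9=16; pred: 23+9-9=23
Step 4: prey: 16+3-7=12; pred: 23+7-9=21
Step 5: prey: 12+2-5=9; pred: 21+5-8=18
Step 6: prey: 9+1-3=7; pred: 18+3-7=14
Step 7: prey: 7+1-1=7; pred: 14+1-5=10

Answer: 7 10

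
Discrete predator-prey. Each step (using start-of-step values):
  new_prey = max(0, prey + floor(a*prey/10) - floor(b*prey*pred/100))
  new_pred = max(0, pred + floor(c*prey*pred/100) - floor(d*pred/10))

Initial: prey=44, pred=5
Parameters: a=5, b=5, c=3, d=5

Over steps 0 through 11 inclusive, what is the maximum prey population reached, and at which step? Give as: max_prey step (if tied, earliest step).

Answer: 58 2

Derivation:
Step 1: prey: 44+22-11=55; pred: 5+6-2=9
Step 2: prey: 55+27-24=58; pred: 9+14-4=19
Step 3: prey: 58+29-55=32; pred: 19+33-9=43
Step 4: prey: 32+16-68=0; pred: 43+41-21=63
Step 5: prey: 0+0-0=0; pred: 63+0-31=32
Step 6: prey: 0+0-0=0; pred: 32+0-16=16
Step 7: prey: 0+0-0=0; pred: 16+0-8=8
Step 8: prey: 0+0-0=0; pred: 8+0-4=4
Step 9: prey: 0+0-0=0; pred: 4+0-2=2
Step 10: prey: 0+0-0=0; pred: 2+0-1=1
Step 11: prey: 0+0-0=0; pred: 1+0-0=1
Max prey = 58 at step 2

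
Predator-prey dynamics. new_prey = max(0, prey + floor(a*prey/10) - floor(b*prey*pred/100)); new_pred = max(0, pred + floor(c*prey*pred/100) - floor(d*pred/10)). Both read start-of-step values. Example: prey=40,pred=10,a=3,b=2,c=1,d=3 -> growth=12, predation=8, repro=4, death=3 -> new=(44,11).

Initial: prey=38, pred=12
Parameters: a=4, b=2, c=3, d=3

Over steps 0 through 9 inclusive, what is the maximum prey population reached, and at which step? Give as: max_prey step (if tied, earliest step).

Step 1: prey: 38+15-9=44; pred: 12+13-3=22
Step 2: prey: 44+17-19=42; pred: 22+29-6=45
Step 3: prey: 42+16-37=21; pred: 45+56-13=88
Step 4: prey: 21+8-36=0; pred: 88+55-26=117
Step 5: prey: 0+0-0=0; pred: 117+0-35=82
Step 6: prey: 0+0-0=0; pred: 82+0-24=58
Step 7: prey: 0+0-0=0; pred: 58+0-17=41
Step 8: prey: 0+0-0=0; pred: 41+0-12=29
Step 9: prey: 0+0-0=0; pred: 29+0-8=21
Max prey = 44 at step 1

Answer: 44 1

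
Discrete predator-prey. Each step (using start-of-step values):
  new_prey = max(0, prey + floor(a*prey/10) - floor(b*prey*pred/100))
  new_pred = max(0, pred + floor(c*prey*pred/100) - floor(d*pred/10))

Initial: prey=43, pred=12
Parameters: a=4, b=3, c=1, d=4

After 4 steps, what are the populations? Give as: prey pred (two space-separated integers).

Step 1: prey: 43+17-15=45; pred: 12+5-4=13
Step 2: prey: 45+18-17=46; pred: 13+5-5=13
Step 3: prey: 46+18-17=47; pred: 13+5-5=13
Step 4: prey: 47+18-18=47; pred: 13+6-5=14

Answer: 47 14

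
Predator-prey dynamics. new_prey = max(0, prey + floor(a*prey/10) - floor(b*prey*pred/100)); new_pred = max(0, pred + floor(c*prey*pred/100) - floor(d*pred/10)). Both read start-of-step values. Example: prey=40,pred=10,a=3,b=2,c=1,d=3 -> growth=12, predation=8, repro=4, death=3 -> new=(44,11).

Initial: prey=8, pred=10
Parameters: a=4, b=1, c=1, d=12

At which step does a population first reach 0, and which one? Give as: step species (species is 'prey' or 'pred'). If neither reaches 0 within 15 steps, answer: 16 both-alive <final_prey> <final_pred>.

Step 1: prey: 8+3-0=11; pred: 10+0-12=0
First extinction: pred at step 1

Answer: 1 pred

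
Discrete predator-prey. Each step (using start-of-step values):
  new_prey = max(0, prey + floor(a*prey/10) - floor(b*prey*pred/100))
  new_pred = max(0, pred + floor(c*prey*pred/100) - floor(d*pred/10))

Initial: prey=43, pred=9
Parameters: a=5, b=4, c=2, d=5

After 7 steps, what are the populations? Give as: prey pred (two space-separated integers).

Step 1: prey: 43+21-15=49; pred: 9+7-4=12
Step 2: prey: 49+24-23=50; pred: 12+11-6=17
Step 3: prey: 50+25-34=41; pred: 17+17-8=26
Step 4: prey: 41+20-42=19; pred: 26+21-13=34
Step 5: prey: 19+9-25=3; pred: 34+12-17=29
Step 6: prey: 3+1-3=1; pred: 29+1-14=16
Step 7: prey: 1+0-0=1; pred: 16+0-8=8

Answer: 1 8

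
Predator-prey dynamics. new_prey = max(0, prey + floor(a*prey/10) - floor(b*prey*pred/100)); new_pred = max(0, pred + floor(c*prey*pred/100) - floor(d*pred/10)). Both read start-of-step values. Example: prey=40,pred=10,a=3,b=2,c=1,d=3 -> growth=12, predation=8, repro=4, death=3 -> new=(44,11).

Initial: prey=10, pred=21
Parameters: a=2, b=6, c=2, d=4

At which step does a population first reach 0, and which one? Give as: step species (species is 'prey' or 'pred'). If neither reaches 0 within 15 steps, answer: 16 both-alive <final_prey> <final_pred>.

Answer: 1 prey

Derivation:
Step 1: prey: 10+2-12=0; pred: 21+4-8=17
First extinction: prey at step 1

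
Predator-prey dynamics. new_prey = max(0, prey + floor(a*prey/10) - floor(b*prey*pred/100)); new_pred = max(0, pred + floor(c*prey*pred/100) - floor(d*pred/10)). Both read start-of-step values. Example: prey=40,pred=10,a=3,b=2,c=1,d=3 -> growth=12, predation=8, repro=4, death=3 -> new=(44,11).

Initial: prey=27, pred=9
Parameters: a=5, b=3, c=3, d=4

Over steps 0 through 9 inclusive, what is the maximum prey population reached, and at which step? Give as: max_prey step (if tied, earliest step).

Step 1: prey: 27+13-7=33; pred: 9+7-3=13
Step 2: prey: 33+16-12=37; pred: 13+12-5=20
Step 3: prey: 37+18-22=33; pred: 20+22-8=34
Step 4: prey: 33+16-33=16; pred: 34+33-13=54
Step 5: prey: 16+8-25=0; pred: 54+25-21=58
Step 6: prey: 0+0-0=0; pred: 58+0-23=35
Step 7: prey: 0+0-0=0; pred: 35+0-14=21
Step 8: prey: 0+0-0=0; pred: 21+0-8=13
Step 9: prey: 0+0-0=0; pred: 13+0-5=8
Max prey = 37 at step 2

Answer: 37 2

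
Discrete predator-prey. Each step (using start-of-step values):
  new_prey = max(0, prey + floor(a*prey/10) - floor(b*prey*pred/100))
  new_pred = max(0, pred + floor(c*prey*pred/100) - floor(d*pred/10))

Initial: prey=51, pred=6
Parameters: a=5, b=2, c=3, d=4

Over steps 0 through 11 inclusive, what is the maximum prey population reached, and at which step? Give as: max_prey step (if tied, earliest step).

Answer: 87 2

Derivation:
Step 1: prey: 51+25-6=70; pred: 6+9-2=13
Step 2: prey: 70+35-18=87; pred: 13+27-5=35
Step 3: prey: 87+43-60=70; pred: 35+91-14=112
Step 4: prey: 70+35-156=0; pred: 112+235-44=303
Step 5: prey: 0+0-0=0; pred: 303+0-121=182
Step 6: prey: 0+0-0=0; pred: 182+0-72=110
Step 7: prey: 0+0-0=0; pred: 110+0-44=66
Step 8: prey: 0+0-0=0; pred: 66+0-26=40
Step 9: prey: 0+0-0=0; pred: 40+0-16=24
Step 10: prey: 0+0-0=0; pred: 24+0-9=15
Step 11: prey: 0+0-0=0; pred: 15+0-6=9
Max prey = 87 at step 2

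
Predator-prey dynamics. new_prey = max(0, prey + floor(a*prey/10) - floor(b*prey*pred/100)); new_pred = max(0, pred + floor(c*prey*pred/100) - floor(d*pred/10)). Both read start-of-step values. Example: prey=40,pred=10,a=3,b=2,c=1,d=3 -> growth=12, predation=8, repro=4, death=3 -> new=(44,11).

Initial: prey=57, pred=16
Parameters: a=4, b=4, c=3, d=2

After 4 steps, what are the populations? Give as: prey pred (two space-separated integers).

Step 1: prey: 57+22-36=43; pred: 16+27-3=40
Step 2: prey: 43+17-68=0; pred: 40+51-8=83
Step 3: prey: 0+0-0=0; pred: 83+0-16=67
Step 4: prey: 0+0-0=0; pred: 67+0-13=54

Answer: 0 54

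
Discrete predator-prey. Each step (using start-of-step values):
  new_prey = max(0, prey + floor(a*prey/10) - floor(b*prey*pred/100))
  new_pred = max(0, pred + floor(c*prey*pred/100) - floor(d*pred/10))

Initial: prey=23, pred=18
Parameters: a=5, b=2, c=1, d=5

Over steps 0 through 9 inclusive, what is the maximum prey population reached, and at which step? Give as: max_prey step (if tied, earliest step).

Answer: 166 8

Derivation:
Step 1: prey: 23+11-8=26; pred: 18+4-9=13
Step 2: prey: 26+13-6=33; pred: 13+3-6=10
Step 3: prey: 33+16-6=43; pred: 10+3-5=8
Step 4: prey: 43+21-6=58; pred: 8+3-4=7
Step 5: prey: 58+29-8=79; pred: 7+4-3=8
Step 6: prey: 79+39-12=106; pred: 8+6-4=10
Step 7: prey: 106+53-21=138; pred: 10+10-5=15
Step 8: prey: 138+69-41=166; pred: 15+20-7=28
Step 9: prey: 166+83-92=157; pred: 28+46-14=60
Max prey = 166 at step 8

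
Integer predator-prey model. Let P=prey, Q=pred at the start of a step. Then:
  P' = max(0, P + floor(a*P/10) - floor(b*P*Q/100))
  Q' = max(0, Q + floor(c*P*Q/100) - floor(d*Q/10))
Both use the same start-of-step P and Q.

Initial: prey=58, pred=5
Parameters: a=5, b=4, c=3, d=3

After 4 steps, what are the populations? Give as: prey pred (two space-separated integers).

Answer: 0 93

Derivation:
Step 1: prey: 58+29-11=76; pred: 5+8-1=12
Step 2: prey: 76+38-36=78; pred: 12+27-3=36
Step 3: prey: 78+39-112=5; pred: 36+84-10=110
Step 4: prey: 5+2-22=0; pred: 110+16-33=93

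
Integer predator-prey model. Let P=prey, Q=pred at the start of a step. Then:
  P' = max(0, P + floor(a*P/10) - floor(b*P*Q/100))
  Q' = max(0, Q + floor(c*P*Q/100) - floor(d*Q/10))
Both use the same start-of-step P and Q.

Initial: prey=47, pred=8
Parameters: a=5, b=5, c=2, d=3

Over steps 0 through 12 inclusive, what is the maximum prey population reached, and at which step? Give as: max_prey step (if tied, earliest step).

Answer: 52 1

Derivation:
Step 1: prey: 47+23-18=52; pred: 8+7-2=13
Step 2: prey: 52+26-33=45; pred: 13+13-3=23
Step 3: prey: 45+22-51=16; pred: 23+20-6=37
Step 4: prey: 16+8-29=0; pred: 37+11-11=37
Step 5: prey: 0+0-0=0; pred: 37+0-11=26
Step 6: prey: 0+0-0=0; pred: 26+0-7=19
Step 7: prey: 0+0-0=0; pred: 19+0-5=14
Step 8: prey: 0+0-0=0; pred: 14+0-4=10
Step 9: prey: 0+0-0=0; pred: 10+0-3=7
Step 10: prey: 0+0-0=0; pred: 7+0-2=5
Step 11: prey: 0+0-0=0; pred: 5+0-1=4
Step 12: prey: 0+0-0=0; pred: 4+0-1=3
Max prey = 52 at step 1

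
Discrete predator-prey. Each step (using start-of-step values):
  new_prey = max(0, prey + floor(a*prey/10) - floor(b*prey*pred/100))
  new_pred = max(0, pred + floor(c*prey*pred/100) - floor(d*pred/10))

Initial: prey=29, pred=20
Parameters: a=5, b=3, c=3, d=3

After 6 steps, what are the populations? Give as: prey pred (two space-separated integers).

Answer: 0 21

Derivation:
Step 1: prey: 29+14-17=26; pred: 20+17-6=31
Step 2: prey: 26+13-24=15; pred: 31+24-9=46
Step 3: prey: 15+7-20=2; pred: 46+20-13=53
Step 4: prey: 2+1-3=0; pred: 53+3-15=41
Step 5: prey: 0+0-0=0; pred: 41+0-12=29
Step 6: prey: 0+0-0=0; pred: 29+0-8=21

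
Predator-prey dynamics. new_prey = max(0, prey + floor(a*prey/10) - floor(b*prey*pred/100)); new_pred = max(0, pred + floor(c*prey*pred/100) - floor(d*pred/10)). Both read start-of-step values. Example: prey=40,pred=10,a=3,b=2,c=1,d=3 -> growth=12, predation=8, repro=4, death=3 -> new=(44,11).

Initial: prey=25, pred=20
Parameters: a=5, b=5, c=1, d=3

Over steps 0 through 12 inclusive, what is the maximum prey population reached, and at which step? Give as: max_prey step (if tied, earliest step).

Answer: 27 12

Derivation:
Step 1: prey: 25+12-25=12; pred: 20+5-6=19
Step 2: prey: 12+6-11=7; pred: 19+2-5=16
Step 3: prey: 7+3-5=5; pred: 16+1-4=13
Step 4: prey: 5+2-3=4; pred: 13+0-3=10
Step 5: prey: 4+2-2=4; pred: 10+0-3=7
Step 6: prey: 4+2-1=5; pred: 7+0-2=5
Step 7: prey: 5+2-1=6; pred: 5+0-1=4
Step 8: prey: 6+3-1=8; pred: 4+0-1=3
Step 9: prey: 8+4-1=11; pred: 3+0-0=3
Step 10: prey: 11+5-1=15; pred: 3+0-0=3
Step 11: prey: 15+7-2=20; pred: 3+0-0=3
Step 12: prey: 20+10-3=27; pred: 3+0-0=3
Max prey = 27 at step 12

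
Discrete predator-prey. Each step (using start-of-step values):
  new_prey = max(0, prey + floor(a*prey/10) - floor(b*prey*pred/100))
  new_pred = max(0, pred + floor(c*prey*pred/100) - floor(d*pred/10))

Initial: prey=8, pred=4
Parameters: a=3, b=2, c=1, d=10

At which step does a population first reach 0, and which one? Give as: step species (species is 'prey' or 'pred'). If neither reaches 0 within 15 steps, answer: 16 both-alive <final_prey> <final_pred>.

Answer: 1 pred

Derivation:
Step 1: prey: 8+2-0=10; pred: 4+0-4=0
First extinction: pred at step 1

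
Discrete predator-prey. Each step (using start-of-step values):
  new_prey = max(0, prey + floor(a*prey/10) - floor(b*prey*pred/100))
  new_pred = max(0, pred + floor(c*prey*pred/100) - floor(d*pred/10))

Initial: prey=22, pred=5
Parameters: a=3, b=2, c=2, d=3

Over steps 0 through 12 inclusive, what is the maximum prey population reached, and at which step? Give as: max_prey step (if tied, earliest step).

Answer: 39 5

Derivation:
Step 1: prey: 22+6-2=26; pred: 5+2-1=6
Step 2: prey: 26+7-3=30; pred: 6+3-1=8
Step 3: prey: 30+9-4=35; pred: 8+4-2=10
Step 4: prey: 35+10-7=38; pred: 10+7-3=14
Step 5: prey: 38+11-10=39; pred: 14+10-4=20
Step 6: prey: 39+11-15=35; pred: 20+15-6=29
Step 7: prey: 35+10-20=25; pred: 29+20-8=41
Step 8: prey: 25+7-20=12; pred: 41+20-12=49
Step 9: prey: 12+3-11=4; pred: 49+11-14=46
Step 10: prey: 4+1-3=2; pred: 46+3-13=36
Step 11: prey: 2+0-1=1; pred: 36+1-10=27
Step 12: prey: 1+0-0=1; pred: 27+0-8=19
Max prey = 39 at step 5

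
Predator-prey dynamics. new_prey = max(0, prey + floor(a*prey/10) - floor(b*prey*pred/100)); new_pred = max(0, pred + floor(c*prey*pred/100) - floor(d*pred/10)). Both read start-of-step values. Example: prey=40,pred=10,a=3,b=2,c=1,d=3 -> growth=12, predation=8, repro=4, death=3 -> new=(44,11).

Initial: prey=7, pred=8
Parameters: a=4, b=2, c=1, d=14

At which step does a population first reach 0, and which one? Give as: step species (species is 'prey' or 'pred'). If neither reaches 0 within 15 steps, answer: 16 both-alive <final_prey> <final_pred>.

Answer: 1 pred

Derivation:
Step 1: prey: 7+2-1=8; pred: 8+0-11=0
First extinction: pred at step 1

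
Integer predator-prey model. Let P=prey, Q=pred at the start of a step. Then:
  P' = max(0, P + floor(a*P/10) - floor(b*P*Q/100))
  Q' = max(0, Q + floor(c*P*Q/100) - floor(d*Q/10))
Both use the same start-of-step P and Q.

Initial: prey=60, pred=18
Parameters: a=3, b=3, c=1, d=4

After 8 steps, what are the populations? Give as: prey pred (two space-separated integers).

Answer: 13 4

Derivation:
Step 1: prey: 60+18-32=46; pred: 18+10-7=21
Step 2: prey: 46+13-28=31; pred: 21+9-8=22
Step 3: prey: 31+9-20=20; pred: 22+6-8=20
Step 4: prey: 20+6-12=14; pred: 20+4-8=16
Step 5: prey: 14+4-6=12; pred: 16+2-6=12
Step 6: prey: 12+3-4=11; pred: 12+1-4=9
Step 7: prey: 11+3-2=12; pred: 9+0-3=6
Step 8: prey: 12+3-2=13; pred: 6+0-2=4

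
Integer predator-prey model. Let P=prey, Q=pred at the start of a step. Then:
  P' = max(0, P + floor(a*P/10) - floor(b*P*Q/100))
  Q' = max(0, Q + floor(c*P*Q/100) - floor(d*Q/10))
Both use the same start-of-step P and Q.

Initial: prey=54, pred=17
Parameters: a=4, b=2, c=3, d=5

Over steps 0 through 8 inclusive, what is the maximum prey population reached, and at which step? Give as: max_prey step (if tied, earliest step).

Step 1: prey: 54+21-18=57; pred: 17+27-8=36
Step 2: prey: 57+22-41=38; pred: 36+61-18=79
Step 3: prey: 38+15-60=0; pred: 79+90-39=130
Step 4: prey: 0+0-0=0; pred: 130+0-65=65
Step 5: prey: 0+0-0=0; pred: 65+0-32=33
Step 6: prey: 0+0-0=0; pred: 33+0-16=17
Step 7: prey: 0+0-0=0; pred: 17+0-8=9
Step 8: prey: 0+0-0=0; pred: 9+0-4=5
Max prey = 57 at step 1

Answer: 57 1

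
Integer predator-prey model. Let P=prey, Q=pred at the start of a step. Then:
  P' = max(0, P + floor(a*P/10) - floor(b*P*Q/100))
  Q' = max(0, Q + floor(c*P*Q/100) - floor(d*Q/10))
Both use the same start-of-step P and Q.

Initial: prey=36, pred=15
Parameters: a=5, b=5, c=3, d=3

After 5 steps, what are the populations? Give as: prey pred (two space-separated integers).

Step 1: prey: 36+18-27=27; pred: 15+16-4=27
Step 2: prey: 27+13-36=4; pred: 27+21-8=40
Step 3: prey: 4+2-8=0; pred: 40+4-12=32
Step 4: prey: 0+0-0=0; pred: 32+0-9=23
Step 5: prey: 0+0-0=0; pred: 23+0-6=17

Answer: 0 17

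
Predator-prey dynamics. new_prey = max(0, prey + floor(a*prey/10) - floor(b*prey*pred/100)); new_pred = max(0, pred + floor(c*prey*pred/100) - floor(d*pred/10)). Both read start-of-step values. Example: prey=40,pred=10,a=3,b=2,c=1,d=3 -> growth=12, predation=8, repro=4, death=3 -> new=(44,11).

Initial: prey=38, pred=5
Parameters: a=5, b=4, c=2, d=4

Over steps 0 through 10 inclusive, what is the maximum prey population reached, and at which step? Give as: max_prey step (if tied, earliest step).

Answer: 69 3

Derivation:
Step 1: prey: 38+19-7=50; pred: 5+3-2=6
Step 2: prey: 50+25-12=63; pred: 6+6-2=10
Step 3: prey: 63+31-25=69; pred: 10+12-4=18
Step 4: prey: 69+34-49=54; pred: 18+24-7=35
Step 5: prey: 54+27-75=6; pred: 35+37-14=58
Step 6: prey: 6+3-13=0; pred: 58+6-23=41
Step 7: prey: 0+0-0=0; pred: 41+0-16=25
Step 8: prey: 0+0-0=0; pred: 25+0-10=15
Step 9: prey: 0+0-0=0; pred: 15+0-6=9
Step 10: prey: 0+0-0=0; pred: 9+0-3=6
Max prey = 69 at step 3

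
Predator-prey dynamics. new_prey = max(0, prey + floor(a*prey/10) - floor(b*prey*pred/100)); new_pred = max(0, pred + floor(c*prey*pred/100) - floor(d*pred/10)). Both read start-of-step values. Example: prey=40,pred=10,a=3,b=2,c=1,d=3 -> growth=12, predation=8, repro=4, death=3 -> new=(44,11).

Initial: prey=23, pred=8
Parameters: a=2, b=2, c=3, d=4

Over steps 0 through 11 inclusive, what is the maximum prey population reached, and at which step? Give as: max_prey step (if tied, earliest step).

Answer: 24 1

Derivation:
Step 1: prey: 23+4-3=24; pred: 8+5-3=10
Step 2: prey: 24+4-4=24; pred: 10+7-4=13
Step 3: prey: 24+4-6=22; pred: 13+9-5=17
Step 4: prey: 22+4-7=19; pred: 17+11-6=22
Step 5: prey: 19+3-8=14; pred: 22+12-8=26
Step 6: prey: 14+2-7=9; pred: 26+10-10=26
Step 7: prey: 9+1-4=6; pred: 26+7-10=23
Step 8: prey: 6+1-2=5; pred: 23+4-9=18
Step 9: prey: 5+1-1=5; pred: 18+2-7=13
Step 10: prey: 5+1-1=5; pred: 13+1-5=9
Step 11: prey: 5+1-0=6; pred: 9+1-3=7
Max prey = 24 at step 1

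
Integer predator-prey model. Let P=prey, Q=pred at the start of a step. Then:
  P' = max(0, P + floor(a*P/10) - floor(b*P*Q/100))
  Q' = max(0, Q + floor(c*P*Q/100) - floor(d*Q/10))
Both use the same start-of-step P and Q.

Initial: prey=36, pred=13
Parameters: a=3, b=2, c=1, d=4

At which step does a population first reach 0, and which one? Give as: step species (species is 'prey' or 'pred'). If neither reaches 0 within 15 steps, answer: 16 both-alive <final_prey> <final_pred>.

Answer: 16 both-alive 30 16

Derivation:
Step 1: prey: 36+10-9=37; pred: 13+4-5=12
Step 2: prey: 37+11-8=40; pred: 12+4-4=12
Step 3: prey: 40+12-9=43; pred: 12+4-4=12
Step 4: prey: 43+12-10=45; pred: 12+5-4=13
Step 5: prey: 45+13-11=47; pred: 13+5-5=13
Step 6: prey: 47+14-12=49; pred: 13+6-5=14
Step 7: prey: 49+14-13=50; pred: 14+6-5=15
Step 8: prey: 50+15-15=50; pred: 15+7-6=16
Step 9: prey: 50+15-16=49; pred: 16+8-6=18
Step 10: prey: 49+14-17=46; pred: 18+8-7=19
Step 11: prey: 46+13-17=42; pred: 19+8-7=20
Step 12: prey: 42+12-16=38; pred: 20+8-8=20
Step 13: prey: 38+11-15=34; pred: 20+7-8=19
Step 14: prey: 34+10-12=32; pred: 19+6-7=18
Step 15: prey: 32+9-11=30; pred: 18+5-7=16
No extinction within 15 steps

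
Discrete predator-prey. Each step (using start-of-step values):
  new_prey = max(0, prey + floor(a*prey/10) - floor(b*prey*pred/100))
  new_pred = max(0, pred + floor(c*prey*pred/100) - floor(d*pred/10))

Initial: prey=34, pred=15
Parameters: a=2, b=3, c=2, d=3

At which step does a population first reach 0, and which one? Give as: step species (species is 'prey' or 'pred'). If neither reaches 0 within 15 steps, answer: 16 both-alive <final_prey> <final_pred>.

Step 1: prey: 34+6-15=25; pred: 15+10-4=21
Step 2: prey: 25+5-15=15; pred: 21+10-6=25
Step 3: prey: 15+3-11=7; pred: 25+7-7=25
Step 4: prey: 7+1-5=3; pred: 25+3-7=21
Step 5: prey: 3+0-1=2; pred: 21+1-6=16
Step 6: prey: 2+0-0=2; pred: 16+0-4=12
Step 7: prey: 2+0-0=2; pred: 12+0-3=9
Step 8: prey: 2+0-0=2; pred: 9+0-2=7
Step 9: prey: 2+0-0=2; pred: 7+0-2=5
Step 10: prey: 2+0-0=2; pred: 5+0-1=4
Step 11: prey: 2+0-0=2; pred: 4+0-1=3
Step 12: prey: 2+0-0=2; pred: 3+0-0=3
Steps 13-15: state stable at prey=2, pred=3 (no change)
No extinction within 15 steps

Answer: 16 both-alive 2 3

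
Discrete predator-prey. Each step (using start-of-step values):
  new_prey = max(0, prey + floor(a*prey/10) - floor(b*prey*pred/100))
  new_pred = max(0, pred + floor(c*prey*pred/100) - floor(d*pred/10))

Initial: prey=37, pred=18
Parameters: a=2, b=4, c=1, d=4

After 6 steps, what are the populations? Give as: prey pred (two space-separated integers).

Step 1: prey: 37+7-26=18; pred: 18+6-7=17
Step 2: prey: 18+3-12=9; pred: 17+3-6=14
Step 3: prey: 9+1-5=5; pred: 14+1-5=10
Step 4: prey: 5+1-2=4; pred: 10+0-4=6
Step 5: prey: 4+0-0=4; pred: 6+0-2=4
Step 6: prey: 4+0-0=4; pred: 4+0-1=3

Answer: 4 3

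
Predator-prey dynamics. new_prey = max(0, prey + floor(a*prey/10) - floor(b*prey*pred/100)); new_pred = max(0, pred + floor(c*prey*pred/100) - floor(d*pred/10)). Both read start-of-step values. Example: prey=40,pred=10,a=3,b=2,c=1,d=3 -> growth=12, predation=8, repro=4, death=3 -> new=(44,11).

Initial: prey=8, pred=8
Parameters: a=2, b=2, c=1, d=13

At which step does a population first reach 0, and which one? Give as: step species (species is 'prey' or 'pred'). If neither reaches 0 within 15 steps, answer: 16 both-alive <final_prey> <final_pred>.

Answer: 1 pred

Derivation:
Step 1: prey: 8+1-1=8; pred: 8+0-10=0
First extinction: pred at step 1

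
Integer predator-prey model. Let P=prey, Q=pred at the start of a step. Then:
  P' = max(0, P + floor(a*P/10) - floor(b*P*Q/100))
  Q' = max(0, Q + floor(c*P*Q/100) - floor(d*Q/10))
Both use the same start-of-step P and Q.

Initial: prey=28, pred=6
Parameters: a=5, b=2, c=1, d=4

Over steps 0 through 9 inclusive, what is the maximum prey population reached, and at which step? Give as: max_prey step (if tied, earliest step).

Step 1: prey: 28+14-3=39; pred: 6+1-2=5
Step 2: prey: 39+19-3=55; pred: 5+1-2=4
Step 3: prey: 55+27-4=78; pred: 4+2-1=5
Step 4: prey: 78+39-7=110; pred: 5+3-2=6
Step 5: prey: 110+55-13=152; pred: 6+6-2=10
Step 6: prey: 152+76-30=198; pred: 10+15-4=21
Step 7: prey: 198+99-83=214; pred: 21+41-8=54
Step 8: prey: 214+107-231=90; pred: 54+115-21=148
Step 9: prey: 90+45-266=0; pred: 148+133-59=222
Max prey = 214 at step 7

Answer: 214 7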